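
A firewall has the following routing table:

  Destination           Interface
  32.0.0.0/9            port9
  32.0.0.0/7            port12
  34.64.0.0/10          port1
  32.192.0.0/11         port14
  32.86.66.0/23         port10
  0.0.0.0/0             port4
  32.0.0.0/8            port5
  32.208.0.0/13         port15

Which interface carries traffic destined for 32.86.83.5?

Routes whose prefix contains 32.86.83.5:
  0.0.0.0/0 (default, matches everything) -> port4
  32.0.0.0/7 (32.0.0.0 - 33.255.255.255) -> port12
  32.0.0.0/8 (32.0.0.0 - 32.255.255.255) -> port5
  32.0.0.0/9 (32.0.0.0 - 32.127.255.255) -> port9
More-specific entries that do NOT match:
  32.86.66.0/23 (32.86.66.0 - 32.86.67.255) does not contain 32.86.83.5
  32.208.0.0/13 (32.208.0.0 - 32.215.255.255) does not contain 32.86.83.5
  32.192.0.0/11 (32.192.0.0 - 32.223.255.255) does not contain 32.86.83.5
  34.64.0.0/10 (34.64.0.0 - 34.127.255.255) does not contain 32.86.83.5
Longest matching prefix is /9 -> interface port9.

port9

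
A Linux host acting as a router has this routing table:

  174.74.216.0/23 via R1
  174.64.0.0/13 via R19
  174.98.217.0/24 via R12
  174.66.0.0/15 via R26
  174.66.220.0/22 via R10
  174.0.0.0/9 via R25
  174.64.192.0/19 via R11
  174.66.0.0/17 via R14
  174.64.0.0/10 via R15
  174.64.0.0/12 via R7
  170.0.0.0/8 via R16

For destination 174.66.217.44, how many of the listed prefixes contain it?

Prefixes containing 174.66.217.44:
  174.0.0.0/9 (174.0.0.0 - 174.127.255.255)
  174.64.0.0/10 (174.64.0.0 - 174.127.255.255)
  174.64.0.0/12 (174.64.0.0 - 174.79.255.255)
  174.64.0.0/13 (174.64.0.0 - 174.71.255.255)
  174.66.0.0/15 (174.66.0.0 - 174.67.255.255)
Total matching entries: 5.

5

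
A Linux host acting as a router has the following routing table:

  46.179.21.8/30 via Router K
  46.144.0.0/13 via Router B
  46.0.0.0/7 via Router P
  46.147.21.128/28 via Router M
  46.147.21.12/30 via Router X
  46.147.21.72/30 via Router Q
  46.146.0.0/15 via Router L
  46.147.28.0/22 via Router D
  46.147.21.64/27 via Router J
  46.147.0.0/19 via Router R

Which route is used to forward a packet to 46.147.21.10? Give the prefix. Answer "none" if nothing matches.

Entries matching 46.147.21.10:
  46.0.0.0/7 (46.0.0.0 - 47.255.255.255)
  46.144.0.0/13 (46.144.0.0 - 46.151.255.255)
  46.146.0.0/15 (46.146.0.0 - 46.147.255.255)
  46.147.0.0/19 (46.147.0.0 - 46.147.31.255)
Most specific is 46.147.0.0/19.

46.147.0.0/19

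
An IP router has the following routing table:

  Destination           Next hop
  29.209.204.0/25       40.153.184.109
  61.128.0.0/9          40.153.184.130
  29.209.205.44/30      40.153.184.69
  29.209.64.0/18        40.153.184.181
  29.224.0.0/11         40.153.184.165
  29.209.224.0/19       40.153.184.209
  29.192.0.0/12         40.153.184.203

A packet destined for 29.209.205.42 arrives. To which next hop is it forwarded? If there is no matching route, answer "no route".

no route

No entry's prefix contains 29.209.205.42; there is no default route.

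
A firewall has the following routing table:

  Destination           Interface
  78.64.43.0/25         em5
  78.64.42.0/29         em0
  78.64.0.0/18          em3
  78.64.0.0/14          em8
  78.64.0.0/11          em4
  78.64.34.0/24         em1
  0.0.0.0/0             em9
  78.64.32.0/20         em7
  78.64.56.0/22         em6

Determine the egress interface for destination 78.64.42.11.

em7

Routes whose prefix contains 78.64.42.11:
  0.0.0.0/0 (default, matches everything) -> em9
  78.64.0.0/11 (78.64.0.0 - 78.95.255.255) -> em4
  78.64.0.0/14 (78.64.0.0 - 78.67.255.255) -> em8
  78.64.0.0/18 (78.64.0.0 - 78.64.63.255) -> em3
  78.64.32.0/20 (78.64.32.0 - 78.64.47.255) -> em7
More-specific entries that do NOT match:
  78.64.42.0/29 (78.64.42.0 - 78.64.42.7) does not contain 78.64.42.11
  78.64.43.0/25 (78.64.43.0 - 78.64.43.127) does not contain 78.64.42.11
  78.64.34.0/24 (78.64.34.0 - 78.64.34.255) does not contain 78.64.42.11
  78.64.56.0/22 (78.64.56.0 - 78.64.59.255) does not contain 78.64.42.11
Longest matching prefix is /20 -> interface em7.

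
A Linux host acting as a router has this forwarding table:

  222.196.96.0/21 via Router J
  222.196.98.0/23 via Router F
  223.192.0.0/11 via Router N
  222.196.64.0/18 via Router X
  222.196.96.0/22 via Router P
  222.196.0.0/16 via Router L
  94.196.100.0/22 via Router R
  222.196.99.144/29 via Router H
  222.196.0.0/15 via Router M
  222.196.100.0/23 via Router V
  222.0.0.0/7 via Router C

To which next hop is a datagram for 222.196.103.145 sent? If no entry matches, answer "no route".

Router J

Routes whose prefix contains 222.196.103.145:
  222.0.0.0/7 (222.0.0.0 - 223.255.255.255) -> Router C
  222.196.0.0/15 (222.196.0.0 - 222.197.255.255) -> Router M
  222.196.0.0/16 (222.196.0.0 - 222.196.255.255) -> Router L
  222.196.64.0/18 (222.196.64.0 - 222.196.127.255) -> Router X
  222.196.96.0/21 (222.196.96.0 - 222.196.103.255) -> Router J
More-specific entries that do NOT match:
  222.196.99.144/29 (222.196.99.144 - 222.196.99.151) does not contain 222.196.103.145
  222.196.98.0/23 (222.196.98.0 - 222.196.99.255) does not contain 222.196.103.145
  222.196.100.0/23 (222.196.100.0 - 222.196.101.255) does not contain 222.196.103.145
  222.196.96.0/22 (222.196.96.0 - 222.196.99.255) does not contain 222.196.103.145
  94.196.100.0/22 (94.196.100.0 - 94.196.103.255) does not contain 222.196.103.145
Longest matching prefix is /21 -> next hop Router J.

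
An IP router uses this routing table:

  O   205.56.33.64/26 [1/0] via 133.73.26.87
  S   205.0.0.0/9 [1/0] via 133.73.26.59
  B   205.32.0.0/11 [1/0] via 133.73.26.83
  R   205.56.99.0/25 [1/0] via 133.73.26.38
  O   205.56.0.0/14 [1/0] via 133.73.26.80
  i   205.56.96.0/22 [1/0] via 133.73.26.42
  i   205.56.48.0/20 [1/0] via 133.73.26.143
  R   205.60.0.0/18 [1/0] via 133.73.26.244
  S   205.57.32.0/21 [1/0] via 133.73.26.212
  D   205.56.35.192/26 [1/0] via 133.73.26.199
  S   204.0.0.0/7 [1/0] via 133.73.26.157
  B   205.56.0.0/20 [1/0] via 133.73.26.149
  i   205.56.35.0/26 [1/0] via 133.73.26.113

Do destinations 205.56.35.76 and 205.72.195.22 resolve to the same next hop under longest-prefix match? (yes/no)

205.56.35.76: longest match 205.56.0.0/14 -> 133.73.26.80
205.72.195.22: longest match 205.0.0.0/9 -> 133.73.26.59

no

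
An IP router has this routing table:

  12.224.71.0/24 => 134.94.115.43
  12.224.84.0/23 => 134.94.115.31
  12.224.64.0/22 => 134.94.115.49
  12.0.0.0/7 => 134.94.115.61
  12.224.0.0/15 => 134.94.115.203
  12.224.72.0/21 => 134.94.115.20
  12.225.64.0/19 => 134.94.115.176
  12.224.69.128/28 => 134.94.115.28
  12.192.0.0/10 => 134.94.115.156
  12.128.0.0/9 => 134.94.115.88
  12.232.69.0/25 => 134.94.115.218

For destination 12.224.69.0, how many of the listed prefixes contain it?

4

Prefixes containing 12.224.69.0:
  12.0.0.0/7 (12.0.0.0 - 13.255.255.255)
  12.128.0.0/9 (12.128.0.0 - 12.255.255.255)
  12.192.0.0/10 (12.192.0.0 - 12.255.255.255)
  12.224.0.0/15 (12.224.0.0 - 12.225.255.255)
Total matching entries: 4.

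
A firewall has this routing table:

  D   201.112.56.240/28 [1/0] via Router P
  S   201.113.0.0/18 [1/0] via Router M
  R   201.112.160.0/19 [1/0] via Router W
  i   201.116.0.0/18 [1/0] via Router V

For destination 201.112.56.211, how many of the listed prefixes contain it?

0

No listed prefix contains 201.112.56.211.
Total matching entries: 0.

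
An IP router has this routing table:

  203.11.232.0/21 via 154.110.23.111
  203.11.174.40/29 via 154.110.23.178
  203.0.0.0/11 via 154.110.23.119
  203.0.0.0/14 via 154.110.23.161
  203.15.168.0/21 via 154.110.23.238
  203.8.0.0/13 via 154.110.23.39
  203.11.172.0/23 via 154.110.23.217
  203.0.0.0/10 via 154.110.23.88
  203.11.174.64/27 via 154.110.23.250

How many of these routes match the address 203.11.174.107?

3

Prefixes containing 203.11.174.107:
  203.0.0.0/10 (203.0.0.0 - 203.63.255.255)
  203.0.0.0/11 (203.0.0.0 - 203.31.255.255)
  203.8.0.0/13 (203.8.0.0 - 203.15.255.255)
Total matching entries: 3.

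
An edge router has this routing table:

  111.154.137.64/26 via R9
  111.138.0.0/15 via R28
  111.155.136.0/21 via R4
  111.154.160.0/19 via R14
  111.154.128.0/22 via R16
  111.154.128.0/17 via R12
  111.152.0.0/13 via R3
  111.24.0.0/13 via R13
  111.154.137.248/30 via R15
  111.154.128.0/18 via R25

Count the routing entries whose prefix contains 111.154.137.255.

3

Prefixes containing 111.154.137.255:
  111.152.0.0/13 (111.152.0.0 - 111.159.255.255)
  111.154.128.0/17 (111.154.128.0 - 111.154.255.255)
  111.154.128.0/18 (111.154.128.0 - 111.154.191.255)
Total matching entries: 3.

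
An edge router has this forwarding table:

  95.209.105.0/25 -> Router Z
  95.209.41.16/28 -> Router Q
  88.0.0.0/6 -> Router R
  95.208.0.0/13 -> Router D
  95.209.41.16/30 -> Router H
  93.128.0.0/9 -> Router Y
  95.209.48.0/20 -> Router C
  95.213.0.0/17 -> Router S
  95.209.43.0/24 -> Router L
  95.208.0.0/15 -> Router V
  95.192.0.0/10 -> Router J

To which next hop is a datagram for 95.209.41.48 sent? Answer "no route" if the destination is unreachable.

Routes whose prefix contains 95.209.41.48:
  95.192.0.0/10 (95.192.0.0 - 95.255.255.255) -> Router J
  95.208.0.0/13 (95.208.0.0 - 95.215.255.255) -> Router D
  95.208.0.0/15 (95.208.0.0 - 95.209.255.255) -> Router V
More-specific entries that do NOT match:
  95.209.41.16/30 (95.209.41.16 - 95.209.41.19) does not contain 95.209.41.48
  95.209.41.16/28 (95.209.41.16 - 95.209.41.31) does not contain 95.209.41.48
  95.209.105.0/25 (95.209.105.0 - 95.209.105.127) does not contain 95.209.41.48
  95.209.43.0/24 (95.209.43.0 - 95.209.43.255) does not contain 95.209.41.48
  95.209.48.0/20 (95.209.48.0 - 95.209.63.255) does not contain 95.209.41.48
  95.213.0.0/17 (95.213.0.0 - 95.213.127.255) does not contain 95.209.41.48
Longest matching prefix is /15 -> next hop Router V.

Router V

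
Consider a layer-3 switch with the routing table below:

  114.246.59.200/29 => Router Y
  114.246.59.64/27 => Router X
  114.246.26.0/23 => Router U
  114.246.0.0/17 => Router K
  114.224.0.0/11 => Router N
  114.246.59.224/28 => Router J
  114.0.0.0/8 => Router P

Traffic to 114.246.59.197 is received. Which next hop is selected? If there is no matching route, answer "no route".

Router K

Routes whose prefix contains 114.246.59.197:
  114.0.0.0/8 (114.0.0.0 - 114.255.255.255) -> Router P
  114.224.0.0/11 (114.224.0.0 - 114.255.255.255) -> Router N
  114.246.0.0/17 (114.246.0.0 - 114.246.127.255) -> Router K
More-specific entries that do NOT match:
  114.246.59.200/29 (114.246.59.200 - 114.246.59.207) does not contain 114.246.59.197
  114.246.59.224/28 (114.246.59.224 - 114.246.59.239) does not contain 114.246.59.197
  114.246.59.64/27 (114.246.59.64 - 114.246.59.95) does not contain 114.246.59.197
  114.246.26.0/23 (114.246.26.0 - 114.246.27.255) does not contain 114.246.59.197
Longest matching prefix is /17 -> next hop Router K.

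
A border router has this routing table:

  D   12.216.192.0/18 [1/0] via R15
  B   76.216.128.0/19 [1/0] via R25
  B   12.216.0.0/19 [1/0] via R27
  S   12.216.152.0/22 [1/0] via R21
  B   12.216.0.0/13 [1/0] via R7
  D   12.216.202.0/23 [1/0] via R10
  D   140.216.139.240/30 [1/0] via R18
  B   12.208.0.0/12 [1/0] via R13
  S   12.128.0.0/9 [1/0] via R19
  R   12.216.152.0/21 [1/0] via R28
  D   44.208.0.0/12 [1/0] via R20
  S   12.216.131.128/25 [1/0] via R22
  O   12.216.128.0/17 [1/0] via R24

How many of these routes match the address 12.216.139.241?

Prefixes containing 12.216.139.241:
  12.128.0.0/9 (12.128.0.0 - 12.255.255.255)
  12.208.0.0/12 (12.208.0.0 - 12.223.255.255)
  12.216.0.0/13 (12.216.0.0 - 12.223.255.255)
  12.216.128.0/17 (12.216.128.0 - 12.216.255.255)
Total matching entries: 4.

4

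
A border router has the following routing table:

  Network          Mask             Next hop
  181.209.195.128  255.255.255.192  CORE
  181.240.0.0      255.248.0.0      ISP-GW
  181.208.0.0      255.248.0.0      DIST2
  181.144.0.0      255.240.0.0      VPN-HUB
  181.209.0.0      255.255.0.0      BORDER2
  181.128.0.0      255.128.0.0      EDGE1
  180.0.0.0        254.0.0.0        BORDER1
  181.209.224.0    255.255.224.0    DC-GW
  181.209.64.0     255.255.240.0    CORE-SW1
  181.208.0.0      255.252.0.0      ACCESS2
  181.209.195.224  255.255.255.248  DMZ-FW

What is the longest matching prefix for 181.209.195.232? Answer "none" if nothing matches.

181.209.0.0/16

Entries matching 181.209.195.232:
  180.0.0.0/7 (180.0.0.0 - 181.255.255.255)
  181.128.0.0/9 (181.128.0.0 - 181.255.255.255)
  181.208.0.0/13 (181.208.0.0 - 181.215.255.255)
  181.208.0.0/14 (181.208.0.0 - 181.211.255.255)
  181.209.0.0/16 (181.209.0.0 - 181.209.255.255)
Most specific is 181.209.0.0/16.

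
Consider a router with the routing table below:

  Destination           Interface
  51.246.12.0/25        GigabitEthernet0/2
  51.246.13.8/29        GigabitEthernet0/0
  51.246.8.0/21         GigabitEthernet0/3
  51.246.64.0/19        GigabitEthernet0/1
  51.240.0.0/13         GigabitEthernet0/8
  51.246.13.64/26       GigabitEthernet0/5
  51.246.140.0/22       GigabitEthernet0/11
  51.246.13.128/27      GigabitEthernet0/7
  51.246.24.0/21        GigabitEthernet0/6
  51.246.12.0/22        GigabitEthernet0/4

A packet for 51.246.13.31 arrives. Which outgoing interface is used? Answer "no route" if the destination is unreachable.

Routes whose prefix contains 51.246.13.31:
  51.240.0.0/13 (51.240.0.0 - 51.247.255.255) -> GigabitEthernet0/8
  51.246.8.0/21 (51.246.8.0 - 51.246.15.255) -> GigabitEthernet0/3
  51.246.12.0/22 (51.246.12.0 - 51.246.15.255) -> GigabitEthernet0/4
More-specific entries that do NOT match:
  51.246.13.8/29 (51.246.13.8 - 51.246.13.15) does not contain 51.246.13.31
  51.246.13.128/27 (51.246.13.128 - 51.246.13.159) does not contain 51.246.13.31
  51.246.13.64/26 (51.246.13.64 - 51.246.13.127) does not contain 51.246.13.31
  51.246.12.0/25 (51.246.12.0 - 51.246.12.127) does not contain 51.246.13.31
Longest matching prefix is /22 -> interface GigabitEthernet0/4.

GigabitEthernet0/4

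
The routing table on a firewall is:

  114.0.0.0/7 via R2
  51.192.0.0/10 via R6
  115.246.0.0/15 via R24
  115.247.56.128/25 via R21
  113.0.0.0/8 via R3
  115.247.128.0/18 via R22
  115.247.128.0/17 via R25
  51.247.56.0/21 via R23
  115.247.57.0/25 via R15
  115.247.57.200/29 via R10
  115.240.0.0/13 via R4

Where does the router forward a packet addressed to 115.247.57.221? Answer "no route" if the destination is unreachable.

R24

Routes whose prefix contains 115.247.57.221:
  114.0.0.0/7 (114.0.0.0 - 115.255.255.255) -> R2
  115.240.0.0/13 (115.240.0.0 - 115.247.255.255) -> R4
  115.246.0.0/15 (115.246.0.0 - 115.247.255.255) -> R24
More-specific entries that do NOT match:
  115.247.57.200/29 (115.247.57.200 - 115.247.57.207) does not contain 115.247.57.221
  115.247.56.128/25 (115.247.56.128 - 115.247.56.255) does not contain 115.247.57.221
  115.247.57.0/25 (115.247.57.0 - 115.247.57.127) does not contain 115.247.57.221
  51.247.56.0/21 (51.247.56.0 - 51.247.63.255) does not contain 115.247.57.221
  115.247.128.0/18 (115.247.128.0 - 115.247.191.255) does not contain 115.247.57.221
  115.247.128.0/17 (115.247.128.0 - 115.247.255.255) does not contain 115.247.57.221
Longest matching prefix is /15 -> next hop R24.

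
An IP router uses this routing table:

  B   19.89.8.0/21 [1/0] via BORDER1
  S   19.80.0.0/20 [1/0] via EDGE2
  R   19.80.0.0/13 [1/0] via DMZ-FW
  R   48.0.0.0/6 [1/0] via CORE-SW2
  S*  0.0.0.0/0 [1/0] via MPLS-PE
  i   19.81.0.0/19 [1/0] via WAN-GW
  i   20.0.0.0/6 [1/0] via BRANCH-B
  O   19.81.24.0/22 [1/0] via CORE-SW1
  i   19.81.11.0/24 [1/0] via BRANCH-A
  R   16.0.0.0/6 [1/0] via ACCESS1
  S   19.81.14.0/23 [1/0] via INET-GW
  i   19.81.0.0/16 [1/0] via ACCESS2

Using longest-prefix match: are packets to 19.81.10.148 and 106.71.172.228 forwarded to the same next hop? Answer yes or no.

19.81.10.148: longest match 19.81.0.0/19 -> WAN-GW
106.71.172.228: longest match 0.0.0.0/0 -> MPLS-PE

no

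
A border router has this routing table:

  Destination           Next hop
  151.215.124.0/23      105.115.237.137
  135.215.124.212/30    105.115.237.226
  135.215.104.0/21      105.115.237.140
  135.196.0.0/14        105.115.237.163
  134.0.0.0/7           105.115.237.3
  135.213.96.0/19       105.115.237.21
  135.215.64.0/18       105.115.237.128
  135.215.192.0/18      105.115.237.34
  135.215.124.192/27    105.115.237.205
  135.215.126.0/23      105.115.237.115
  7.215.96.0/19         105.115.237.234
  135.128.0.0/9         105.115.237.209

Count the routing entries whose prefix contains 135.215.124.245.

Prefixes containing 135.215.124.245:
  134.0.0.0/7 (134.0.0.0 - 135.255.255.255)
  135.128.0.0/9 (135.128.0.0 - 135.255.255.255)
  135.215.64.0/18 (135.215.64.0 - 135.215.127.255)
Total matching entries: 3.

3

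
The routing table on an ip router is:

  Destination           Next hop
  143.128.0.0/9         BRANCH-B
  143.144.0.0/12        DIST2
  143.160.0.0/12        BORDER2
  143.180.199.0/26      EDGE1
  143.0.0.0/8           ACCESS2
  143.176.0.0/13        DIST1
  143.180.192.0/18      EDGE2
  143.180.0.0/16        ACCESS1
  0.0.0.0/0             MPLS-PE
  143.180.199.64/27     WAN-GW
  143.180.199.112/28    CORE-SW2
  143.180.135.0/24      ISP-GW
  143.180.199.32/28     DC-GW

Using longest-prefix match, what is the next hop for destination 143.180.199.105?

EDGE2

Routes whose prefix contains 143.180.199.105:
  0.0.0.0/0 (default, matches everything) -> MPLS-PE
  143.0.0.0/8 (143.0.0.0 - 143.255.255.255) -> ACCESS2
  143.128.0.0/9 (143.128.0.0 - 143.255.255.255) -> BRANCH-B
  143.176.0.0/13 (143.176.0.0 - 143.183.255.255) -> DIST1
  143.180.0.0/16 (143.180.0.0 - 143.180.255.255) -> ACCESS1
  143.180.192.0/18 (143.180.192.0 - 143.180.255.255) -> EDGE2
More-specific entries that do NOT match:
  143.180.199.112/28 (143.180.199.112 - 143.180.199.127) does not contain 143.180.199.105
  143.180.199.32/28 (143.180.199.32 - 143.180.199.47) does not contain 143.180.199.105
  143.180.199.64/27 (143.180.199.64 - 143.180.199.95) does not contain 143.180.199.105
  143.180.199.0/26 (143.180.199.0 - 143.180.199.63) does not contain 143.180.199.105
  143.180.135.0/24 (143.180.135.0 - 143.180.135.255) does not contain 143.180.199.105
Longest matching prefix is /18 -> next hop EDGE2.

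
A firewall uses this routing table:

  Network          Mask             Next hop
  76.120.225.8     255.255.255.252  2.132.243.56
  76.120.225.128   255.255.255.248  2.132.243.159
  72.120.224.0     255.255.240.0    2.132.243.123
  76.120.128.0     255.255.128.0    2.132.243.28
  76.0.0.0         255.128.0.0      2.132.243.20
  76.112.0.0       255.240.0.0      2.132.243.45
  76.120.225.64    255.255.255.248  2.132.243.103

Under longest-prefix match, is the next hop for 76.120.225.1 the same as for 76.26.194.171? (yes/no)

no

76.120.225.1: longest match 76.120.128.0/17 -> 2.132.243.28
76.26.194.171: longest match 76.0.0.0/9 -> 2.132.243.20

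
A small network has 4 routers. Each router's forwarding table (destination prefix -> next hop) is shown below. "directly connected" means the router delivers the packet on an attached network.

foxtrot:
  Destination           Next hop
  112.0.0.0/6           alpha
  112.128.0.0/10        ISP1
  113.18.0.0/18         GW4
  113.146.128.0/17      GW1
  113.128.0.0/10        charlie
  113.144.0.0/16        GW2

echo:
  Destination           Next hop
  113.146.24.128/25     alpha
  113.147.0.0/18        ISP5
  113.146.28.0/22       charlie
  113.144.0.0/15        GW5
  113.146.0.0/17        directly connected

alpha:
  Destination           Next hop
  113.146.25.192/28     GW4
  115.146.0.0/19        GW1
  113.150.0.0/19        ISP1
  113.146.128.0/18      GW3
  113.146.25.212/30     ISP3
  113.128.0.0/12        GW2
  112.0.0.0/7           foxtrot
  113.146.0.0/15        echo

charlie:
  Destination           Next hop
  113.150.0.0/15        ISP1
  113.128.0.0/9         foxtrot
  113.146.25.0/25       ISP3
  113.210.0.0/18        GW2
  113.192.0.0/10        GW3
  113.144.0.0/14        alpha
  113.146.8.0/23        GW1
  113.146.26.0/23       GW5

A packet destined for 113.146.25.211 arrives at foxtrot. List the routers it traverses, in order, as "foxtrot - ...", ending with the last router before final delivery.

At foxtrot: longest match for 113.146.25.211 is 113.128.0.0/10 -> charlie
At charlie: longest match for 113.146.25.211 is 113.144.0.0/14 -> alpha
At alpha: longest match for 113.146.25.211 is 113.146.0.0/15 -> echo
At echo: longest match for 113.146.25.211 is 113.146.0.0/17 -> directly connected

foxtrot - charlie - alpha - echo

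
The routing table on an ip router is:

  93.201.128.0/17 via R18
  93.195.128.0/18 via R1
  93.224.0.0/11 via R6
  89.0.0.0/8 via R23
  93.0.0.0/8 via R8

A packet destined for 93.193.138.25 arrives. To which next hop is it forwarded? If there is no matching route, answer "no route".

R8

Routes whose prefix contains 93.193.138.25:
  93.0.0.0/8 (93.0.0.0 - 93.255.255.255) -> R8
More-specific entries that do NOT match:
  93.195.128.0/18 (93.195.128.0 - 93.195.191.255) does not contain 93.193.138.25
  93.201.128.0/17 (93.201.128.0 - 93.201.255.255) does not contain 93.193.138.25
  93.224.0.0/11 (93.224.0.0 - 93.255.255.255) does not contain 93.193.138.25
Longest matching prefix is /8 -> next hop R8.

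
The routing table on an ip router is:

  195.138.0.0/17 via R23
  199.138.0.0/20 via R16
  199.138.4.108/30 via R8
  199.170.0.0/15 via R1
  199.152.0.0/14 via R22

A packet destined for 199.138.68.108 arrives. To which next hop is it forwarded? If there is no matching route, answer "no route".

no route

No entry's prefix contains 199.138.68.108; there is no default route.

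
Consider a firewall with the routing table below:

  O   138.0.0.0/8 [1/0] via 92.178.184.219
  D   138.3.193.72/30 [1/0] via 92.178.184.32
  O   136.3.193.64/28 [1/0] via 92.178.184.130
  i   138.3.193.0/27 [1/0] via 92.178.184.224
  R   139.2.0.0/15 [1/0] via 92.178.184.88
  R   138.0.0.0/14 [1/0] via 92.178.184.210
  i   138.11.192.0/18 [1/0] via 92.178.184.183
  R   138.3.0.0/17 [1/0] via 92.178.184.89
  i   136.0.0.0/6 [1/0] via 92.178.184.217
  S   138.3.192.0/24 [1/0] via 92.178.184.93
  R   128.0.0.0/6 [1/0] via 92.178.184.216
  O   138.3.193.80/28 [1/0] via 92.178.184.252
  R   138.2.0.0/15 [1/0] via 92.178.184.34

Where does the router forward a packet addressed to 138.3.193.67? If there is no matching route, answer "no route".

Routes whose prefix contains 138.3.193.67:
  136.0.0.0/6 (136.0.0.0 - 139.255.255.255) -> 92.178.184.217
  138.0.0.0/8 (138.0.0.0 - 138.255.255.255) -> 92.178.184.219
  138.0.0.0/14 (138.0.0.0 - 138.3.255.255) -> 92.178.184.210
  138.2.0.0/15 (138.2.0.0 - 138.3.255.255) -> 92.178.184.34
More-specific entries that do NOT match:
  138.3.193.72/30 (138.3.193.72 - 138.3.193.75) does not contain 138.3.193.67
  136.3.193.64/28 (136.3.193.64 - 136.3.193.79) does not contain 138.3.193.67
  138.3.193.80/28 (138.3.193.80 - 138.3.193.95) does not contain 138.3.193.67
  138.3.193.0/27 (138.3.193.0 - 138.3.193.31) does not contain 138.3.193.67
  138.3.192.0/24 (138.3.192.0 - 138.3.192.255) does not contain 138.3.193.67
  138.11.192.0/18 (138.11.192.0 - 138.11.255.255) does not contain 138.3.193.67
  138.3.0.0/17 (138.3.0.0 - 138.3.127.255) does not contain 138.3.193.67
Longest matching prefix is /15 -> next hop 92.178.184.34.

92.178.184.34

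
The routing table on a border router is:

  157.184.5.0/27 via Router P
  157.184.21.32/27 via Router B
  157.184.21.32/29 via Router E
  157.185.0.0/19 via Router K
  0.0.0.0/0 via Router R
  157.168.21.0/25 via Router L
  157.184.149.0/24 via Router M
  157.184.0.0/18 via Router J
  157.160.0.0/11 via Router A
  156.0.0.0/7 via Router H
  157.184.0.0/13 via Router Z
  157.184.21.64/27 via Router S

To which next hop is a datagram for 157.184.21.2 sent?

Router J

Routes whose prefix contains 157.184.21.2:
  0.0.0.0/0 (default, matches everything) -> Router R
  156.0.0.0/7 (156.0.0.0 - 157.255.255.255) -> Router H
  157.160.0.0/11 (157.160.0.0 - 157.191.255.255) -> Router A
  157.184.0.0/13 (157.184.0.0 - 157.191.255.255) -> Router Z
  157.184.0.0/18 (157.184.0.0 - 157.184.63.255) -> Router J
More-specific entries that do NOT match:
  157.184.21.32/29 (157.184.21.32 - 157.184.21.39) does not contain 157.184.21.2
  157.184.5.0/27 (157.184.5.0 - 157.184.5.31) does not contain 157.184.21.2
  157.184.21.32/27 (157.184.21.32 - 157.184.21.63) does not contain 157.184.21.2
  157.184.21.64/27 (157.184.21.64 - 157.184.21.95) does not contain 157.184.21.2
  157.168.21.0/25 (157.168.21.0 - 157.168.21.127) does not contain 157.184.21.2
  157.184.149.0/24 (157.184.149.0 - 157.184.149.255) does not contain 157.184.21.2
  157.185.0.0/19 (157.185.0.0 - 157.185.31.255) does not contain 157.184.21.2
Longest matching prefix is /18 -> next hop Router J.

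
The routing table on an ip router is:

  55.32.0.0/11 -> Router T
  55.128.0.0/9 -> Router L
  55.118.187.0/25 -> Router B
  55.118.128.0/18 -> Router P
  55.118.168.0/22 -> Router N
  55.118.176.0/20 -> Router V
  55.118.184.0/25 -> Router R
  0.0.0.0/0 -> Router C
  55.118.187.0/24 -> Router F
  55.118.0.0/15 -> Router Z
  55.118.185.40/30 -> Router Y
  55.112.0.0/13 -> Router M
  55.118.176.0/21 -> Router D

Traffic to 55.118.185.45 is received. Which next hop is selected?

Router V

Routes whose prefix contains 55.118.185.45:
  0.0.0.0/0 (default, matches everything) -> Router C
  55.112.0.0/13 (55.112.0.0 - 55.119.255.255) -> Router M
  55.118.0.0/15 (55.118.0.0 - 55.119.255.255) -> Router Z
  55.118.128.0/18 (55.118.128.0 - 55.118.191.255) -> Router P
  55.118.176.0/20 (55.118.176.0 - 55.118.191.255) -> Router V
More-specific entries that do NOT match:
  55.118.185.40/30 (55.118.185.40 - 55.118.185.43) does not contain 55.118.185.45
  55.118.187.0/25 (55.118.187.0 - 55.118.187.127) does not contain 55.118.185.45
  55.118.184.0/25 (55.118.184.0 - 55.118.184.127) does not contain 55.118.185.45
  55.118.187.0/24 (55.118.187.0 - 55.118.187.255) does not contain 55.118.185.45
  55.118.168.0/22 (55.118.168.0 - 55.118.171.255) does not contain 55.118.185.45
  55.118.176.0/21 (55.118.176.0 - 55.118.183.255) does not contain 55.118.185.45
Longest matching prefix is /20 -> next hop Router V.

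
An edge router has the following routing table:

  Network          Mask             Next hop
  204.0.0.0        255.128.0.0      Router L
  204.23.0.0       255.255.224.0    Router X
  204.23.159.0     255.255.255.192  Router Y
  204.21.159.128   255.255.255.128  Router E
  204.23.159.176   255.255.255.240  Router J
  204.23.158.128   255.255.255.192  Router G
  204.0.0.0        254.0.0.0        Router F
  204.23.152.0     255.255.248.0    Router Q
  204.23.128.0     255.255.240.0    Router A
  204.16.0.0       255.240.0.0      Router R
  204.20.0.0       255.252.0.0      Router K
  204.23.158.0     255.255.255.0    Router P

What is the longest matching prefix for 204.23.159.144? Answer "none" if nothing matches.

Entries matching 204.23.159.144:
  204.0.0.0/7 (204.0.0.0 - 205.255.255.255)
  204.0.0.0/9 (204.0.0.0 - 204.127.255.255)
  204.16.0.0/12 (204.16.0.0 - 204.31.255.255)
  204.20.0.0/14 (204.20.0.0 - 204.23.255.255)
  204.23.152.0/21 (204.23.152.0 - 204.23.159.255)
Most specific is 204.23.152.0/21.

204.23.152.0/21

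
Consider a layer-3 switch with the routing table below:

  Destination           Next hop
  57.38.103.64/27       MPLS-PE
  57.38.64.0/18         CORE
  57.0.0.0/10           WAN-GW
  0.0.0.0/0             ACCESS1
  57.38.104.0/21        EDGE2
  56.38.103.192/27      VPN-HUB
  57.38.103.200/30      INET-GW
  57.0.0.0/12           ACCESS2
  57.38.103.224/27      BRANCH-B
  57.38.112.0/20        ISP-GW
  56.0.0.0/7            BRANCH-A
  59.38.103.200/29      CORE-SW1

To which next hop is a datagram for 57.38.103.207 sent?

Routes whose prefix contains 57.38.103.207:
  0.0.0.0/0 (default, matches everything) -> ACCESS1
  56.0.0.0/7 (56.0.0.0 - 57.255.255.255) -> BRANCH-A
  57.0.0.0/10 (57.0.0.0 - 57.63.255.255) -> WAN-GW
  57.38.64.0/18 (57.38.64.0 - 57.38.127.255) -> CORE
More-specific entries that do NOT match:
  57.38.103.200/30 (57.38.103.200 - 57.38.103.203) does not contain 57.38.103.207
  59.38.103.200/29 (59.38.103.200 - 59.38.103.207) does not contain 57.38.103.207
  57.38.103.64/27 (57.38.103.64 - 57.38.103.95) does not contain 57.38.103.207
  56.38.103.192/27 (56.38.103.192 - 56.38.103.223) does not contain 57.38.103.207
  57.38.103.224/27 (57.38.103.224 - 57.38.103.255) does not contain 57.38.103.207
  57.38.104.0/21 (57.38.104.0 - 57.38.111.255) does not contain 57.38.103.207
  57.38.112.0/20 (57.38.112.0 - 57.38.127.255) does not contain 57.38.103.207
Longest matching prefix is /18 -> next hop CORE.

CORE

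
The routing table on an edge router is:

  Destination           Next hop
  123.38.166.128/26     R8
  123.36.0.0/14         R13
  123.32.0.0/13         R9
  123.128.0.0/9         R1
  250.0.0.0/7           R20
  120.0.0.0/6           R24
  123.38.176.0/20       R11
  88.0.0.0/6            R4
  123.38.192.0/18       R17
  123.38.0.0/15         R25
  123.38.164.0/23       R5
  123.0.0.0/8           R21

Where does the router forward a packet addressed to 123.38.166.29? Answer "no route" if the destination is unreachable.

R25

Routes whose prefix contains 123.38.166.29:
  120.0.0.0/6 (120.0.0.0 - 123.255.255.255) -> R24
  123.0.0.0/8 (123.0.0.0 - 123.255.255.255) -> R21
  123.32.0.0/13 (123.32.0.0 - 123.39.255.255) -> R9
  123.36.0.0/14 (123.36.0.0 - 123.39.255.255) -> R13
  123.38.0.0/15 (123.38.0.0 - 123.39.255.255) -> R25
More-specific entries that do NOT match:
  123.38.166.128/26 (123.38.166.128 - 123.38.166.191) does not contain 123.38.166.29
  123.38.164.0/23 (123.38.164.0 - 123.38.165.255) does not contain 123.38.166.29
  123.38.176.0/20 (123.38.176.0 - 123.38.191.255) does not contain 123.38.166.29
  123.38.192.0/18 (123.38.192.0 - 123.38.255.255) does not contain 123.38.166.29
Longest matching prefix is /15 -> next hop R25.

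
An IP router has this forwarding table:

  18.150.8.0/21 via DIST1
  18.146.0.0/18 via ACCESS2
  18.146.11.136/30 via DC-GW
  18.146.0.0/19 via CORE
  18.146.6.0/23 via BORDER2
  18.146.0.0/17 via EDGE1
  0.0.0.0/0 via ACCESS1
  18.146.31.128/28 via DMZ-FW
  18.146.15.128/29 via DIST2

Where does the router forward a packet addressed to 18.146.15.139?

Routes whose prefix contains 18.146.15.139:
  0.0.0.0/0 (default, matches everything) -> ACCESS1
  18.146.0.0/17 (18.146.0.0 - 18.146.127.255) -> EDGE1
  18.146.0.0/18 (18.146.0.0 - 18.146.63.255) -> ACCESS2
  18.146.0.0/19 (18.146.0.0 - 18.146.31.255) -> CORE
More-specific entries that do NOT match:
  18.146.11.136/30 (18.146.11.136 - 18.146.11.139) does not contain 18.146.15.139
  18.146.15.128/29 (18.146.15.128 - 18.146.15.135) does not contain 18.146.15.139
  18.146.31.128/28 (18.146.31.128 - 18.146.31.143) does not contain 18.146.15.139
  18.146.6.0/23 (18.146.6.0 - 18.146.7.255) does not contain 18.146.15.139
  18.150.8.0/21 (18.150.8.0 - 18.150.15.255) does not contain 18.146.15.139
Longest matching prefix is /19 -> next hop CORE.

CORE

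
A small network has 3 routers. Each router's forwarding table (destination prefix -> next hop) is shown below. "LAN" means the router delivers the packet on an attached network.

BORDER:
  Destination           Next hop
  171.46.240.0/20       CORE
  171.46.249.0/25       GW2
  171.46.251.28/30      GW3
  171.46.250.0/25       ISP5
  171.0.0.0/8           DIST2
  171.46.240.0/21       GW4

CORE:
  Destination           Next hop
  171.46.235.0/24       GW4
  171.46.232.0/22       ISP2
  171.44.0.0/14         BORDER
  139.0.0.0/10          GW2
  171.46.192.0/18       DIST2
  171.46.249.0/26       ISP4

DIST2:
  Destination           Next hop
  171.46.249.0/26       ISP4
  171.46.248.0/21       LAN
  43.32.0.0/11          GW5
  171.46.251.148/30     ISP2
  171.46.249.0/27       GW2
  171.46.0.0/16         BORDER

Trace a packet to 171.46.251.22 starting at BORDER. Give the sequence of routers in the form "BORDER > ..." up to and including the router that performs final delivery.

BORDER > CORE > DIST2

At BORDER: longest match for 171.46.251.22 is 171.46.240.0/20 -> CORE
At CORE: longest match for 171.46.251.22 is 171.46.192.0/18 -> DIST2
At DIST2: longest match for 171.46.251.22 is 171.46.248.0/21 -> LAN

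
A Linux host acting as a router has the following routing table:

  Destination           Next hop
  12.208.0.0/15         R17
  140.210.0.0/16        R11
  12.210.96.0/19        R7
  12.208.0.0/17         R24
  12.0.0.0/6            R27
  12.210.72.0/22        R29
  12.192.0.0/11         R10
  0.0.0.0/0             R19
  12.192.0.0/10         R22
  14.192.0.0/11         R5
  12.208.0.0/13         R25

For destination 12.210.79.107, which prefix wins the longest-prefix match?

Entries matching 12.210.79.107:
  0.0.0.0/0 (default, matches everything)
  12.0.0.0/6 (12.0.0.0 - 15.255.255.255)
  12.192.0.0/10 (12.192.0.0 - 12.255.255.255)
  12.192.0.0/11 (12.192.0.0 - 12.223.255.255)
  12.208.0.0/13 (12.208.0.0 - 12.215.255.255)
Most specific is 12.208.0.0/13.

12.208.0.0/13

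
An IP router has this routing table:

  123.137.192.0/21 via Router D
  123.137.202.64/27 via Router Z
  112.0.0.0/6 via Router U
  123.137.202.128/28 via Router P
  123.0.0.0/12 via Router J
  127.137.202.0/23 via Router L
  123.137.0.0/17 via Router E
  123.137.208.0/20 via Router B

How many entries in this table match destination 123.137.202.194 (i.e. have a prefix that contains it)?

0

No listed prefix contains 123.137.202.194.
Total matching entries: 0.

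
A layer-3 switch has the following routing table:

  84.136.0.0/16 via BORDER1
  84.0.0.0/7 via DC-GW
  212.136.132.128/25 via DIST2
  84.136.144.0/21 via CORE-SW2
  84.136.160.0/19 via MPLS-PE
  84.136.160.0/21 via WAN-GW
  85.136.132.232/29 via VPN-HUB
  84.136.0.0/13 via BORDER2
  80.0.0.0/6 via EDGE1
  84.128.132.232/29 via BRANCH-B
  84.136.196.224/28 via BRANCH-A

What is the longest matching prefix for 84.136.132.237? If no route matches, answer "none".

84.136.0.0/16

Entries matching 84.136.132.237:
  84.0.0.0/7 (84.0.0.0 - 85.255.255.255)
  84.136.0.0/13 (84.136.0.0 - 84.143.255.255)
  84.136.0.0/16 (84.136.0.0 - 84.136.255.255)
Most specific is 84.136.0.0/16.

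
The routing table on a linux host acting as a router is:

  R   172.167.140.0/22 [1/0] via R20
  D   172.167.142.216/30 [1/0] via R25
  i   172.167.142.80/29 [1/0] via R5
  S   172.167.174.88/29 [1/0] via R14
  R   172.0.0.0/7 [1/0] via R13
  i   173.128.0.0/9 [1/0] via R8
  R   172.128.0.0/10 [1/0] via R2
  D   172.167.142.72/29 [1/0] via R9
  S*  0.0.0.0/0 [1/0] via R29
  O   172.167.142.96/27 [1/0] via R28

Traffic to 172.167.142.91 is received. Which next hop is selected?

R20

Routes whose prefix contains 172.167.142.91:
  0.0.0.0/0 (default, matches everything) -> R29
  172.0.0.0/7 (172.0.0.0 - 173.255.255.255) -> R13
  172.128.0.0/10 (172.128.0.0 - 172.191.255.255) -> R2
  172.167.140.0/22 (172.167.140.0 - 172.167.143.255) -> R20
More-specific entries that do NOT match:
  172.167.142.216/30 (172.167.142.216 - 172.167.142.219) does not contain 172.167.142.91
  172.167.142.80/29 (172.167.142.80 - 172.167.142.87) does not contain 172.167.142.91
  172.167.174.88/29 (172.167.174.88 - 172.167.174.95) does not contain 172.167.142.91
  172.167.142.72/29 (172.167.142.72 - 172.167.142.79) does not contain 172.167.142.91
  172.167.142.96/27 (172.167.142.96 - 172.167.142.127) does not contain 172.167.142.91
Longest matching prefix is /22 -> next hop R20.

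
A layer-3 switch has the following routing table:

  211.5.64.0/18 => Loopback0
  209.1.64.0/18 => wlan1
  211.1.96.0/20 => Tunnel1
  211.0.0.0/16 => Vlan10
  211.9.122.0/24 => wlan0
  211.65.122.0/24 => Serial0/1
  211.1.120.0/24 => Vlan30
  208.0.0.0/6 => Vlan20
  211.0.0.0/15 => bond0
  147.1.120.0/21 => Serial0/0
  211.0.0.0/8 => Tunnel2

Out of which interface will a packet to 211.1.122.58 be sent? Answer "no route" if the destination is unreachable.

bond0

Routes whose prefix contains 211.1.122.58:
  208.0.0.0/6 (208.0.0.0 - 211.255.255.255) -> Vlan20
  211.0.0.0/8 (211.0.0.0 - 211.255.255.255) -> Tunnel2
  211.0.0.0/15 (211.0.0.0 - 211.1.255.255) -> bond0
More-specific entries that do NOT match:
  211.9.122.0/24 (211.9.122.0 - 211.9.122.255) does not contain 211.1.122.58
  211.65.122.0/24 (211.65.122.0 - 211.65.122.255) does not contain 211.1.122.58
  211.1.120.0/24 (211.1.120.0 - 211.1.120.255) does not contain 211.1.122.58
  147.1.120.0/21 (147.1.120.0 - 147.1.127.255) does not contain 211.1.122.58
  211.1.96.0/20 (211.1.96.0 - 211.1.111.255) does not contain 211.1.122.58
  211.5.64.0/18 (211.5.64.0 - 211.5.127.255) does not contain 211.1.122.58
  209.1.64.0/18 (209.1.64.0 - 209.1.127.255) does not contain 211.1.122.58
  211.0.0.0/16 (211.0.0.0 - 211.0.255.255) does not contain 211.1.122.58
Longest matching prefix is /15 -> interface bond0.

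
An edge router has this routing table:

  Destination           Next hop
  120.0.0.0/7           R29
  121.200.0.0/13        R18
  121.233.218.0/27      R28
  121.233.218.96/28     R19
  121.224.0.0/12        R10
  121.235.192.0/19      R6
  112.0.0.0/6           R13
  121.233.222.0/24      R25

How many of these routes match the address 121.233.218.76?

2

Prefixes containing 121.233.218.76:
  120.0.0.0/7 (120.0.0.0 - 121.255.255.255)
  121.224.0.0/12 (121.224.0.0 - 121.239.255.255)
Total matching entries: 2.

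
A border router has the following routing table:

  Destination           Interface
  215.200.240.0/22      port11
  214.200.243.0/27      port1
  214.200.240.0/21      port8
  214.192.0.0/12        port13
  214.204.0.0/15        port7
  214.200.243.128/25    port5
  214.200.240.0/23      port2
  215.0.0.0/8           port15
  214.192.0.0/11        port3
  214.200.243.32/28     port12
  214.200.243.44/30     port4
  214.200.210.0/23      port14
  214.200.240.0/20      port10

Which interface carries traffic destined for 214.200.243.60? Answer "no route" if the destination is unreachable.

Routes whose prefix contains 214.200.243.60:
  214.192.0.0/11 (214.192.0.0 - 214.223.255.255) -> port3
  214.192.0.0/12 (214.192.0.0 - 214.207.255.255) -> port13
  214.200.240.0/20 (214.200.240.0 - 214.200.255.255) -> port10
  214.200.240.0/21 (214.200.240.0 - 214.200.247.255) -> port8
More-specific entries that do NOT match:
  214.200.243.44/30 (214.200.243.44 - 214.200.243.47) does not contain 214.200.243.60
  214.200.243.32/28 (214.200.243.32 - 214.200.243.47) does not contain 214.200.243.60
  214.200.243.0/27 (214.200.243.0 - 214.200.243.31) does not contain 214.200.243.60
  214.200.243.128/25 (214.200.243.128 - 214.200.243.255) does not contain 214.200.243.60
  214.200.240.0/23 (214.200.240.0 - 214.200.241.255) does not contain 214.200.243.60
  214.200.210.0/23 (214.200.210.0 - 214.200.211.255) does not contain 214.200.243.60
  215.200.240.0/22 (215.200.240.0 - 215.200.243.255) does not contain 214.200.243.60
Longest matching prefix is /21 -> interface port8.

port8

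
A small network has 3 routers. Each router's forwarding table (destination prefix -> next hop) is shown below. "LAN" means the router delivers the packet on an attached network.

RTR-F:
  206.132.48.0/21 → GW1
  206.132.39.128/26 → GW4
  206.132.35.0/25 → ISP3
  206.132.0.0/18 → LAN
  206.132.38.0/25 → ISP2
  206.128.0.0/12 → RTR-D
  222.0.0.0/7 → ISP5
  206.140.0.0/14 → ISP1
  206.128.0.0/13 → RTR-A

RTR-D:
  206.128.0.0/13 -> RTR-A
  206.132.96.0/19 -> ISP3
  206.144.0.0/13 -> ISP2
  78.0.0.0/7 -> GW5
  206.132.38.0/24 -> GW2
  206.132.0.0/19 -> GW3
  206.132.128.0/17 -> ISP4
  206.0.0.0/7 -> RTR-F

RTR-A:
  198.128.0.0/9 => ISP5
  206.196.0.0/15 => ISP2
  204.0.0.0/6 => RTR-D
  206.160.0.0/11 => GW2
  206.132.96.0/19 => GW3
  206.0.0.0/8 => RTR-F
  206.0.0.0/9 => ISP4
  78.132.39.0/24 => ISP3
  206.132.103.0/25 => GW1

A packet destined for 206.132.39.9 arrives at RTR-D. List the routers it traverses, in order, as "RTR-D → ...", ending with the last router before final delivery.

RTR-D → RTR-A → RTR-F

At RTR-D: longest match for 206.132.39.9 is 206.128.0.0/13 -> RTR-A
At RTR-A: longest match for 206.132.39.9 is 206.0.0.0/8 -> RTR-F
At RTR-F: longest match for 206.132.39.9 is 206.132.0.0/18 -> LAN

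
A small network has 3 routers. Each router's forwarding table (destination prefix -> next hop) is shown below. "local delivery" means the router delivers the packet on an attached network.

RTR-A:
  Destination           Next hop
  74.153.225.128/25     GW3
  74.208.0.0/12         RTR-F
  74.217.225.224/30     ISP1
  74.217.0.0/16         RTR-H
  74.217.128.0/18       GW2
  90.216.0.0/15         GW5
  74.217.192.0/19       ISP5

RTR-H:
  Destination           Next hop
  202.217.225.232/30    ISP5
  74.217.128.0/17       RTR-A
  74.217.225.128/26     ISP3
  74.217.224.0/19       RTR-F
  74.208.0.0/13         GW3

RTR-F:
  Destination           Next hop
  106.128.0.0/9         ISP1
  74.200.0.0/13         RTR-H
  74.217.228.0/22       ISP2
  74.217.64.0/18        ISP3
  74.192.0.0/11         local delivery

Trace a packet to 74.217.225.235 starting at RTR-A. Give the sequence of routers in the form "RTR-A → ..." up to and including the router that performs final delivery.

At RTR-A: longest match for 74.217.225.235 is 74.217.0.0/16 -> RTR-H
At RTR-H: longest match for 74.217.225.235 is 74.217.224.0/19 -> RTR-F
At RTR-F: longest match for 74.217.225.235 is 74.192.0.0/11 -> local delivery

RTR-A → RTR-H → RTR-F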